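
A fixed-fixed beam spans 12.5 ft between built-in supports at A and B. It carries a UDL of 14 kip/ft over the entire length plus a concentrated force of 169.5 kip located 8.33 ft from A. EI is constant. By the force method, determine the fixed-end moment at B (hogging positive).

Release both end moments; the primary structure is a simply-supported span AB with redundants M_A and M_B.
End rotations of the released simple span under the applied load (×1/EI):
  at A: UDL 14: wL³/(24EI) = 1139/EI
  at B: UDL 14: wL³/(24EI) = 1139/EI
  at A: point load 169.5 at a = 8.33: Pab(L + b)/(6LEI) = 1309/EI
  at B: point load 169.5 at a = 8.33: Pab(L + a)/(6LEI) = 1635/EI
  θ_A0 = 2448/EI,  θ_B0 = 2775/EI
Flexibility coefficients: a unit moment at one end gives L/(3EI) there and L/(6EI) at the far end, so f₁₁ = f₂₂ = 4.167/EI and f₁₂ = f₂₁ = 2.083/EI.
Compatibility — zero rotation at each built-in end:
  4.167 M_A + 2.083 M_B = 2448
  2.083 M_A + 4.167 M_B = 2775
Solving the pair gives M_A = 339.4 kip·ft and M_B = 496.2 kip·ft (hogging).

M_B = 496.2 kip·ft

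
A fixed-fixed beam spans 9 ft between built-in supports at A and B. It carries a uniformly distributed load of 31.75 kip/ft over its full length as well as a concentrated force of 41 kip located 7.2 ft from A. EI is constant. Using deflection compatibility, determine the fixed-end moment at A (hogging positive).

Release both end moments; the primary structure is a simply-supported span AB with redundants M_A and M_B.
Simple-span end rotations at A and B under the given loads:
  at A: UDL 31.75: wL³/(24EI) = 964.4/EI
  at B: UDL 31.75: wL³/(24EI) = 964.4/EI
  at A: point load 41 at a = 7.2: Pab(L + b)/(6LEI) = 106.3/EI
  at B: point load 41 at a = 7.2: Pab(L + a)/(6LEI) = 159.4/EI
  θ_A0 = 1071/EI,  θ_B0 = 1124/EI
Flexibility coefficients: a unit moment at one end gives L/(3EI) there and L/(6EI) at the far end, so f₁₁ = f₂₂ = 3/EI and f₁₂ = f₂₁ = 1.5/EI.
Compatibility — zero rotation at each built-in end:
  3 M_A + 1.5 M_B = 1071
  1.5 M_A + 3 M_B = 1124
Solving the pair gives M_A = 226.1 kip·ft and M_B = 261.5 kip·ft (hogging).

M_A = 226.1 kip·ft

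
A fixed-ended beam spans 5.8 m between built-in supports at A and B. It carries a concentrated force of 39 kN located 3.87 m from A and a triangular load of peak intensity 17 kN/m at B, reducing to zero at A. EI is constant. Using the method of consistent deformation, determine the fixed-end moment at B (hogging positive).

Take the two fixed-end moments M_A, M_B as redundants; the released structure is the simple span AB.
Simple-span end rotations at A and B under the given loads:
  at A: point load 39 at a = 3.87: Pab(L + b)/(6LEI) = 64.7/EI
  at B: point load 39 at a = 3.87: Pab(L + a)/(6LEI) = 80.94/EI
  at A: triangular load, peak 17: 7w₀L³/(360EI) = 64.5/EI
  at B: triangular load, peak 17: w₀L³/(45EI) = 73.71/EI
  θ_A0 = 129.2/EI,  θ_B0 = 154.7/EI
Flexibility coefficients: a unit moment at one end gives L/(3EI) there and L/(6EI) at the far end, so f₁₁ = f₂₂ = 1.933/EI and f₁₂ = f₂₁ = 0.9667/EI.
Compatibility — zero rotation at each built-in end:
  1.933 M_A + 0.9667 M_B = 129.2
  0.9667 M_A + 1.933 M_B = 154.7
Solving the pair gives M_A = 35.77 kN·m and M_B = 62.11 kN·m (hogging).

M_B = 62.11 kN·m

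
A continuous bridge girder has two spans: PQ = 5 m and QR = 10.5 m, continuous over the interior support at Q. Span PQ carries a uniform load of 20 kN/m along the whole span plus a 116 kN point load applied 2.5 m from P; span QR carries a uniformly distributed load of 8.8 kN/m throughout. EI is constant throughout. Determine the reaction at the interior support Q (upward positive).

R_Q = 194.8 kN

Insert a hinge at Q; M_Q is the redundant, and each span becomes simply supported.
Rotations at Q on the released spans (each span's end-slope, ×1/EI):
  span PQ: UDL 20: wL³/(24EI) = 104.2/EI
  span PQ: point load 116 at a = 2.5: Pab(L + a)/(6LEI) = 181.2/EI
  span QR: UDL 8.8: wL³/(24EI) = 424.5/EI
  relative rotation θ_0 = (285.4 + 424.5)/EI = 709.9/EI
A unit hogging moment at Q produces rotation L₁/(3EI) + L₂/(3EI) = 5.167/EI.
Compatibility: M_Q·(L₁+L₂)/(3EI) = θ_0, giving M_Q = 137.4 kN·m (hogging).
Span PQ, ΣM about P with M_Q applied at Q: R_Q^{PQ}·5 = 540 + 137.4, so R_Q^{PQ} = 135.5 kN and R_P = 216 − 135.5 = 80.52 kN.
Span QR, ΣM about R: R_Q^{QR}·10.5 = 485.1 + 137.4, so R_Q^{QR} = 59.29 kN and R_R = 92.4 − 59.29 = 33.11 kN.
R_Q = 135.5 + 59.29 = 194.8 kN.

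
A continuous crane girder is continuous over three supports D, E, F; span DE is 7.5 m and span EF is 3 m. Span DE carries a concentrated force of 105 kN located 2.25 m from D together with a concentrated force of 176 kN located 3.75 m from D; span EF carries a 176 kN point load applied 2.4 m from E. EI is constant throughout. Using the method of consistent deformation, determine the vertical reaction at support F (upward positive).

R_F = 51.45 kN

Insert a hinge at E; M_E is the redundant, and each span becomes simply supported.
Rotations at E on the released spans (each span's end-slope, ×1/EI):
  span DE: point load 105 at a = 2.25: Pab(L + a)/(6LEI) = 268.7/EI
  span DE: point load 176 at a = 3.75: Pab(L + a)/(6LEI) = 618.8/EI
  span EF: point load 176 at a = 2.4: Pab(L + b)/(6LEI) = 50.69/EI
  relative rotation θ_0 = (887.5 + 50.69)/EI = 938.2/EI
A unit hogging moment at E produces rotation L₁/(3EI) + L₂/(3EI) = 3.5/EI.
Compatibility: M_E·(L₁+L₂)/(3EI) = θ_0, giving M_E = 268 kN·m (hogging).
Span EF, ΣM about F: R_E^{EF}·3 = 105.6 + 268, so R_E^{EF} = 124.5 kN and R_F = 176 − 124.5 = 51.45 kN.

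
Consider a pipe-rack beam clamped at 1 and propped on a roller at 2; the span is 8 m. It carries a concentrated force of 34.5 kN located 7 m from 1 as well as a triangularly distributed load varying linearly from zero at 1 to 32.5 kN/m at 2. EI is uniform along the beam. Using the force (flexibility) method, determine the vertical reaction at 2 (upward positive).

R_2 = 99.56 kN

Remove the prop at 2; the released (primary) structure is a cantilever built in at 1.
Downward deflection at the released point 2 due to the loads:
  point load 34.5 at a = 7: Pa²(3L − a)/(6EI) = 4790/EI
  triangular load, peak 32.5 at the free end: 11w₀L⁴/(120EI) = 12203/EI
  δ_0 = 16992/EI
Flexibility coefficient — unit upward force at 2: δ_{22} = L³/(3EI) = 170.7/EI.
Compatibility at 2: δ_0 − R_2·δ_{22} = 0, so R_2 = 16992/170.7 = 99.56 kN.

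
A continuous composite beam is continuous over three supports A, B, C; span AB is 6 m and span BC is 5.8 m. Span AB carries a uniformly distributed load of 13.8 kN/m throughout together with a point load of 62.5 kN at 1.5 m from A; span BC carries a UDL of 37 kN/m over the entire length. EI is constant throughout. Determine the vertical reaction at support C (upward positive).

Release continuity at B by inserting a hinge; the redundant is the internal moment M_B. The primary structure is two simply-supported spans AB and BC.
End slopes at the hinge B, treating each span as simply supported:
  span AB: UDL 13.8: wL³/(24EI) = 124.2/EI
  span AB: point load 62.5 at a = 1.5: Pab(L + a)/(6LEI) = 87.89/EI
  span BC: UDL 37: wL³/(24EI) = 300.8/EI
  relative rotation θ_0 = (212.1 + 300.8)/EI = 512.9/EI
A unit hogging moment at B produces rotation L₁/(3EI) + L₂/(3EI) = 3.933/EI.
Compatibility: M_B·(L₁+L₂)/(3EI) = θ_0, giving M_B = 130.4 kN·m (hogging).
Span BC, ΣM about C: R_B^{BC}·5.8 = 622.3 + 130.4, so R_B^{BC} = 129.8 kN and R_C = 214.6 − 129.8 = 84.82 kN.

R_C = 84.82 kN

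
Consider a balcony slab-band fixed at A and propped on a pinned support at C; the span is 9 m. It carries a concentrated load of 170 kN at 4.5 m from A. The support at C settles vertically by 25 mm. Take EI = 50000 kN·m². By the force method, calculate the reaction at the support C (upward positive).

R_C = 47.98 kN

Choose R_C as the redundant. The primary structure is the cantilever fixed at A.
Deflection at C on the released cantilever, summing each load's contribution:
  point load 170 at a = 4.5: Pa²(3L − a)/(6EI) = 12909/EI
Flexibility coefficient — unit upward force at C: δ_{CC} = L³/(3EI) = 243/EI.
With EI = 50000 kN·m²: δ_0 = 0.25819 m and δ_{CC} = 0.00486 m/kN.
Compatibility — the beam at C must follow the support down by 0.025 m: δ_0 − R_C·δ_{CC} = 0.025, so R_C = (0.25819 − 0.025)/0.00486 = 47.98 kN.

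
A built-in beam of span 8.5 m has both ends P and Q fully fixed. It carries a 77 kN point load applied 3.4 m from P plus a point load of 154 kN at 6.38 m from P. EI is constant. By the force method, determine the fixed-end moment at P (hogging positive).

Take the two fixed-end moments M_P, M_Q as redundants; the released structure is the simple span PQ.
End rotations of the released simple span under the applied load (×1/EI):
  at P: point load 77 at a = 3.4: Pab(L + b)/(6LEI) = 356/EI
  at Q: point load 77 at a = 3.4: Pab(L + a)/(6LEI) = 311.5/EI
  at P: point load 154 at a = 6.38: Pab(L + b)/(6LEI) = 433.7/EI
  at Q: point load 154 at a = 6.38: Pab(L + a)/(6LEI) = 607.7/EI
  θ_P0 = 789.8/EI,  θ_Q0 = 919.3/EI
Flexibility coefficients: a unit moment at one end gives L/(3EI) there and L/(6EI) at the far end, so f₁₁ = f₂₂ = 2.833/EI and f₁₂ = f₂₁ = 1.417/EI.
Compatibility — zero rotation at each built-in end:
  2.833 M_P + 1.417 M_Q = 789.8
  1.417 M_P + 2.833 M_Q = 919.3
Solving the pair gives M_P = 155.4 kN·m and M_Q = 246.8 kN·m (hogging).

M_P = 155.4 kN·m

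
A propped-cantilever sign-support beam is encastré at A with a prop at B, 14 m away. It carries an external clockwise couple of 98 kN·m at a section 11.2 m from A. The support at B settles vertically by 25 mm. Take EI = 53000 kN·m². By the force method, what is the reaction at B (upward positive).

R_B = 8.631 kN

Take the reaction at B as the redundant and release it; the primary structure is a cantilever fixed at A.
Primary-structure tip deflection at B by superposition:
  clockwise couple 98 at a = 11.2: M₀a(2L − a)/(2EI) = 9220/EI
Tip deflection under a unit load at B: L³/(3EI) = 914.7/EI.
With EI = 53000 kN·m²: δ_0 = 0.17396 m and δ_{BB} = 0.017258 m/kN.
Compatibility — the beam at B must follow the support down by 0.025 m: δ_0 − R_B·δ_{BB} = 0.025, so R_B = (0.17396 − 0.025)/0.017258 = 8.631 kN.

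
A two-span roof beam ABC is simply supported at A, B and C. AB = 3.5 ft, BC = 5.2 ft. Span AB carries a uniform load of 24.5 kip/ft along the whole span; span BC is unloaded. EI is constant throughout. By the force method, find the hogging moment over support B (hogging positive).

M_B = 15.09 kip·ft

Take M_B as the redundant. Released structure: two simple spans AB and BC with a hinge at B.
Discontinuity in slope at B on the released structure — sum the simple-span end rotations:
  span AB: UDL 24.5: wL³/(24EI) = 43.77/EI
  relative rotation θ_0 = (43.77 + 0)/EI = 43.77/EI
A unit hogging moment at B produces rotation L₁/(3EI) + L₂/(3EI) = 2.9/EI.
Slope continuity at B: θ_0 = M_B·2.9/EI, so M_B = 43.77/2.9 = 15.09 kip·ft (hogging).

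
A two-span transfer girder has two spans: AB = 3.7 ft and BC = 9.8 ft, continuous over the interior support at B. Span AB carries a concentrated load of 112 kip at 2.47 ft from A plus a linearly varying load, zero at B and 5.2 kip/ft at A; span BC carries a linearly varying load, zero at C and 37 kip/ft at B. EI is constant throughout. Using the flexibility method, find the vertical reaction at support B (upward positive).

Take M_B as the redundant. Released structure: two simple spans AB and BC with a hinge at B.
End slopes at the hinge B, treating each span as simply supported:
  span AB: point load 112 at a = 2.47: Pab(L + a)/(6LEI) = 94.57/EI
  span AB: triangular load, peak 5.2: 7w₀L³/(360EI) = 5.122/EI
  span BC: triangular load, peak 37: w₀L³/(45EI) = 773.9/EI
  relative rotation θ_0 = (99.69 + 773.9)/EI = 873.6/EI
A unit hogging moment at B produces rotation L₁/(3EI) + L₂/(3EI) = 4.5/EI.
Compatibility: M_B·(L₁+L₂)/(3EI) = θ_0, giving M_B = 194.1 kip·ft (hogging).
Span AB, ΣM about A with M_B applied at B: R_B^{AB}·3.7 = 288.5 + 194.1, so R_B^{AB} = 130.4 kip and R_A = 121.6 − 130.4 = -8.82 kip.
Span BC, ΣM about C: R_B^{BC}·9.8 = 1184 + 194.1, so R_B^{BC} = 140.7 kip and R_C = 181.3 − 140.7 = 40.62 kip.
R_B = 130.4 + 140.7 = 271.1 kip.

R_B = 271.1 kip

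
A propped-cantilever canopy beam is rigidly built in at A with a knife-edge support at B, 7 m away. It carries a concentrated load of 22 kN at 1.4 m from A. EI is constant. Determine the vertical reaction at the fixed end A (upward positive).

R_A = 20.77 kN

Remove the prop at B; the released (primary) structure is a cantilever built in at A.
Downward deflection at the released point B due to the loads:
  point load 22 at a = 1.4: Pa²(3L − a)/(6EI) = 140.9/EI
Flexibility coefficient — unit upward force at B: δ_{BB} = L³/(3EI) = 114.3/EI.
Compatibility at B: δ_0 − R_B·δ_{BB} = 0, so R_B = 140.9/114.3 = 1.232 kN.
Vertical equilibrium: R_A = ΣP − R_B = 22 − 1.232 = 20.77 kN.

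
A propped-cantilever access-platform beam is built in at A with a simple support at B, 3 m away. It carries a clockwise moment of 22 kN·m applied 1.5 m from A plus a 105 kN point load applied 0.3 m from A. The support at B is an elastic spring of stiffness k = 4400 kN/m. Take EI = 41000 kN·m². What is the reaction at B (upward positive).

Remove the prop at B; the released (primary) structure is a cantilever built in at A.
Downward deflection at the released point B due to the loads:
  clockwise couple 22 at a = 1.5: M₀a(2L − a)/(2EI) = 74.25/EI
  point load 105 at a = 0.3: Pa²(3L − a)/(6EI) = 13.7/EI
  δ_0 = 87.95/EI
Tip deflection under a unit load at B: L³/(3EI) = 9/EI.
With EI = 41000 kN·m²: δ_0 = 0.002145 m and δ_{BB} = 0.00022 m/kN.
Compatibility — the spring shortens by R_B/k under the reaction it provides: δ_0 − R_B·δ_{BB} = R_B/k. With 1/k = 0.000227 m/kN, R_B = δ_0 / (δ_{BB} + 1/k) = 0.002145 / (0.00022 + 0.000227) = 4.801 kN.

R_B = 4.801 kN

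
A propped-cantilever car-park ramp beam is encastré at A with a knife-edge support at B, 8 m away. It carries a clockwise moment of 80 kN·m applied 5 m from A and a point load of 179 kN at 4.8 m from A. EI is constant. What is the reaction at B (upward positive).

R_B = 90.22 kN

Remove the prop at B; the released (primary) structure is a cantilever built in at A.
Primary-structure tip deflection at B by superposition:
  clockwise couple 80 at a = 5: M₀a(2L − a)/(2EI) = 2200/EI
  point load 179 at a = 4.8: Pa²(3L − a)/(6EI) = 13197/EI
  δ_0 = 15397/EI
Flexibility coefficient — unit upward force at B: δ_{BB} = L³/(3EI) = 170.7/EI.
Compatibility at B: δ_0 − R_B·δ_{BB} = 0, so R_B = 15397/170.7 = 90.22 kN.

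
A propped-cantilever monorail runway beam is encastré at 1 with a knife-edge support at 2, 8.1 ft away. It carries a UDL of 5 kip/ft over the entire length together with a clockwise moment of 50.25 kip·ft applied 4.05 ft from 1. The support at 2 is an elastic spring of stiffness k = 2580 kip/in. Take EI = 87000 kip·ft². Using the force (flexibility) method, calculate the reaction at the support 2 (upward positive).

R_2 = 21.82 kip

Take the reaction at 2 as the redundant and release it; the primary structure is a cantilever fixed at 1.
Deflection at 2 on the released cantilever, summing each load's contribution:
  UDL 5: wL⁴/(8EI) = 2690/EI
  clockwise couple 50.25 at a = 4.05: M₀a(2L − a)/(2EI) = 1236/EI
  δ_0 = 3927/EI
Flexibility coefficient — unit upward force at 2: δ_{22} = L³/(3EI) = 177.1/EI.
With EI = 87000 kip·ft²: δ_0 = 0.045135 ft and δ_{22} = 0.002036 ft/kip.
Compatibility — the spring shortens by R_2/k under the reaction it provides: δ_0 − R_2·δ_{22} = R_2/k. With 1/k = 1/(2580×12) ft/kip = 0.000032 ft/kip, R_2 = δ_0 / (δ_{22} + 1/k) = 0.045135 / (0.002036 + 0.000032) = 21.82 kip.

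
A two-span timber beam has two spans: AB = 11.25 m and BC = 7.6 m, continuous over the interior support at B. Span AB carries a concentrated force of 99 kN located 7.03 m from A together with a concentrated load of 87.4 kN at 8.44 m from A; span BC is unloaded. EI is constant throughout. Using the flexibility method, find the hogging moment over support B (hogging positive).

Insert a hinge at B; M_B is the redundant, and each span becomes simply supported.
Discontinuity in slope at B on the released structure — sum the simple-span end rotations:
  span AB: point load 99 at a = 7.03: Pab(L + a)/(6LEI) = 795.4/EI
  span AB: point load 87.4 at a = 8.44: Pab(L + a)/(6LEI) = 604.6/EI
  relative rotation θ_0 = (1400 + 0)/EI = 1400/EI
A unit hogging moment at B produces rotation L₁/(3EI) + L₂/(3EI) = 6.283/EI.
Compatibility: M_B·(L₁+L₂)/(3EI) = θ_0, giving M_B = 222.8 kN·m (hogging).

M_B = 222.8 kN·m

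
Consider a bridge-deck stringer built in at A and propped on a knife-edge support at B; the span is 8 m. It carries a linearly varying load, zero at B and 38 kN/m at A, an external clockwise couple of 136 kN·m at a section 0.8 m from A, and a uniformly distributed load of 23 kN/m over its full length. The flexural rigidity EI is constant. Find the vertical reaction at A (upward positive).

R_A = 231.8 kN

Release the roller at B. Primary structure: cantilever fixed at A.
Primary-structure tip deflection at B by superposition:
  triangular load, peak 38 at the fixed end: w₀L⁴/(30EI) = 5188/EI
  clockwise couple 136 at a = 0.8: M₀a(2L − a)/(2EI) = 826.9/EI
  UDL 23: wL⁴/(8EI) = 11776/EI
  δ_0 = 17791/EI
Flexibility coefficient — unit upward force at B: δ_{BB} = L³/(3EI) = 170.7/EI.
The prop prevents deflection at B: R_B = δ_0/δ_{BB} = 17791/170.7 = 104.2 kN.
Vertical equilibrium: R_A = ΣP − R_B = 336 − 104.2 = 231.8 kN.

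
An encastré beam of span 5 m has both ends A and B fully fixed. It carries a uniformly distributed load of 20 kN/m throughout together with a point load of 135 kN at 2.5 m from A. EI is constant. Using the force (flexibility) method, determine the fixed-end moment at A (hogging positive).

M_A = 126 kN·m

Release both end moments; the primary structure is a simply-supported span AB with redundants M_A and M_B.
Simple-span end rotations at A and B under the given loads:
  at A: UDL 20: wL³/(24EI) = 104.2/EI
  at B: UDL 20: wL³/(24EI) = 104.2/EI
  at A: point load 135 at a = 2.5: Pab(L + b)/(6LEI) = 210.9/EI
  at B: point load 135 at a = 2.5: Pab(L + a)/(6LEI) = 210.9/EI
  θ_A0 = 315.1/EI,  θ_B0 = 315.1/EI
Flexibility coefficients: a unit moment at one end gives L/(3EI) there and L/(6EI) at the far end, so f₁₁ = f₂₂ = 1.667/EI and f₁₂ = f₂₁ = 0.8333/EI.
Compatibility — zero rotation at each built-in end:
  1.667 M_A + 0.8333 M_B = 315.1
  0.8333 M_A + 1.667 M_B = 315.1
Solving the pair gives M_A = 126 kN·m and M_B = 126 kN·m (hogging).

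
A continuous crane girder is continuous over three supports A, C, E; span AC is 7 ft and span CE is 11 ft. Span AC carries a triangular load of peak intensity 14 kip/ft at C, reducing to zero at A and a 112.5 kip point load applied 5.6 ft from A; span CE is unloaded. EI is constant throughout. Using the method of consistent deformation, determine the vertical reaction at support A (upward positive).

Insert a hinge at C; M_C is the redundant, and each span becomes simply supported.
End slopes at the hinge C, treating each span as simply supported:
  span AC: triangular load, peak 14: w₀L³/(45EI) = 106.7/EI
  span AC: point load 112.5 at a = 5.6: Pab(L + a)/(6LEI) = 264.6/EI
  relative rotation θ_0 = (371.3 + 0)/EI = 371.3/EI
A unit hogging moment at C produces rotation L₁/(3EI) + L₂/(3EI) = 6/EI.
Slope continuity at C: θ_0 = M_C·6/EI, so M_C = 371.3/6 = 61.89 kip·ft (hogging).
Span AC, ΣM about A with M_C applied at C: R_C^{AC}·7 = 858.7 + 61.89, so R_C^{AC} = 131.5 kip and R_A = 161.5 − 131.5 = 29.99 kip.

R_A = 29.99 kip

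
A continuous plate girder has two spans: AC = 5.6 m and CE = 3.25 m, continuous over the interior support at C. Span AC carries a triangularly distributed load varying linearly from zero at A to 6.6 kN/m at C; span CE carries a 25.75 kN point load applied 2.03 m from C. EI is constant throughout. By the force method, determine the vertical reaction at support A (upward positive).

Take M_C as the redundant. Released structure: two simple spans AC and CE with a hinge at C.
End slopes at the hinge C, treating each span as simply supported:
  span AC: triangular load, peak 6.6: w₀L³/(45EI) = 25.76/EI
  span CE: point load 25.75 at a = 2.03: Pab(L + b)/(6LEI) = 14.62/EI
  relative rotation θ_0 = (25.76 + 14.62)/EI = 40.38/EI
A unit hogging moment at C produces rotation L₁/(3EI) + L₂/(3EI) = 2.95/EI.
Slope continuity at C: θ_0 = M_C·2.95/EI, so M_C = 40.38/2.95 = 13.69 kN·m (hogging).
Span AC, ΣM about A with M_C applied at C: R_C^{AC}·5.6 = 68.99 + 13.69, so R_C^{AC} = 14.76 kN and R_A = 18.48 − 14.76 = 3.716 kN.

R_A = 3.716 kN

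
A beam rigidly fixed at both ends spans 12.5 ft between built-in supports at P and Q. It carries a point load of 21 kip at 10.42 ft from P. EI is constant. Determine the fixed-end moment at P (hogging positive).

M_P = 6.059 kip·ft

Release both end moments; the primary structure is a simply-supported span PQ with redundants M_P and M_Q.
On the primary (simply-supported) span, the end slopes from the loading are:
  at P: point load 21 at a = 10.42: Pab(L + b)/(6LEI) = 88.48/EI
  at Q: point load 21 at a = 10.42: Pab(L + a)/(6LEI) = 139.1/EI
  θ_P0 = 88.48/EI,  θ_Q0 = 139.1/EI
Flexibility coefficients: a unit moment at one end gives L/(3EI) there and L/(6EI) at the far end, so f₁₁ = f₂₂ = 4.167/EI and f₁₂ = f₂₁ = 2.083/EI.
Compatibility — zero rotation at each built-in end:
  4.167 M_P + 2.083 M_Q = 88.48
  2.083 M_P + 4.167 M_Q = 139.1
Solving the pair gives M_P = 6.059 kip·ft and M_Q = 30.35 kip·ft (hogging).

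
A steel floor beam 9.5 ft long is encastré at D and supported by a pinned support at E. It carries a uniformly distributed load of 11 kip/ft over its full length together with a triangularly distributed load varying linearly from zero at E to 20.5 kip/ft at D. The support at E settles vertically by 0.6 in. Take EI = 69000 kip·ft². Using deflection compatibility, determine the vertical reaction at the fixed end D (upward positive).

Choose R_E as the redundant. The primary structure is the cantilever fixed at D.
Free-end deflection of the primary structure under the applied loading (downward +):
  UDL 11: wL⁴/(8EI) = 11199/EI
  triangular load, peak 20.5 at the fixed end: w₀L⁴/(30EI) = 5566/EI
  δ_0 = 16765/EI
Tip deflection under a unit load at E: L³/(3EI) = 285.8/EI.
With EI = 69000 kip·ft²: δ_0 = 0.24297 ft and δ_{EE} = 0.004142 ft/kip.
Compatibility — the beam at E must follow the support down by 0.05 ft: δ_0 − R_E·δ_{EE} = 0.05, so R_E = (0.24297 − 0.05)/0.004142 = 46.59 kip.
Vertical equilibrium: R_D = ΣP − R_E = 201.9 − 46.59 = 155.3 kip.

R_D = 155.3 kip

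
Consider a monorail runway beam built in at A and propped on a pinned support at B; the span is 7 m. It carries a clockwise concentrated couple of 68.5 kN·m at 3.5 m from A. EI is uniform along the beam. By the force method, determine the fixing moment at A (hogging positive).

Release the roller at B. Primary structure: cantilever fixed at A.
Deflection at B on the released cantilever, summing each load's contribution:
  clockwise couple 68.5 at a = 3.5: M₀a(2L − a)/(2EI) = 1259/EI
Flexibility coefficient — unit upward force at B: δ_{BB} = L³/(3EI) = 114.3/EI.
Compatibility at B: δ_0 − R_B·δ_{BB} = 0, so R_B = 1259/114.3 = 11.01 kN.
Moment equilibrium about A: M_A = Σ(load moments about A) − R_B·L = 68.5 − 11.01×7 = -8.562 kN·m.

M_A = -8.562 kN·m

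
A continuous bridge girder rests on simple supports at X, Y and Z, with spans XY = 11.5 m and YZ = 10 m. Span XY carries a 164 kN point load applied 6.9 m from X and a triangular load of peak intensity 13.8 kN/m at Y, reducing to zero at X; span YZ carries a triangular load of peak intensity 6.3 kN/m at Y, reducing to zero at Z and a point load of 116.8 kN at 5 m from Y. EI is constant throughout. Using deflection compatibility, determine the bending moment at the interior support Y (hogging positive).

M_Y = 380.2 kN·m

Insert a hinge at Y; M_Y is the redundant, and each span becomes simply supported.
Discontinuity in slope at Y on the released structure — sum the simple-span end rotations:
  span XY: point load 164 at a = 6.9: Pab(L + a)/(6LEI) = 1388/EI
  span XY: triangular load, peak 13.8: w₀L³/(45EI) = 466.4/EI
  span YZ: triangular load, peak 6.3: w₀L³/(45EI) = 140/EI
  span YZ: point load 116.8 at a = 5: Pab(L + b)/(6LEI) = 730/EI
  relative rotation θ_0 = (1854 + 870)/EI = 2724/EI
A unit hogging moment at Y produces rotation L₁/(3EI) + L₂/(3EI) = 7.167/EI.
Slope continuity at Y: θ_0 = M_Y·7.167/EI, so M_Y = 2724/7.167 = 380.2 kN·m (hogging).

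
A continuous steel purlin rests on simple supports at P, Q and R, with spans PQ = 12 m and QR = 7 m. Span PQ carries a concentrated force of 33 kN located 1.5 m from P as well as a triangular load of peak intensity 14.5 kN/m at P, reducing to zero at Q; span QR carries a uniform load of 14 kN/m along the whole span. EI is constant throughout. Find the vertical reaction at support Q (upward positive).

Take M_Q as the redundant. Released structure: two simple spans PQ and QR with a hinge at Q.
Rotations at Q on the released spans (each span's end-slope, ×1/EI):
  span PQ: point load 33 at a = 1.5: Pab(L + a)/(6LEI) = 97.45/EI
  span PQ: triangular load, peak 14.5: 7w₀L³/(360EI) = 487.2/EI
  span QR: UDL 14: wL³/(24EI) = 200.1/EI
  relative rotation θ_0 = (584.7 + 200.1)/EI = 784.7/EI
A unit hogging moment at Q produces rotation L₁/(3EI) + L₂/(3EI) = 6.333/EI.
Compatibility: M_Q·(L₁+L₂)/(3EI) = θ_0, giving M_Q = 123.9 kN·m (hogging).
Span PQ, ΣM about P with M_Q applied at Q: R_Q^{PQ}·12 = 397.5 + 123.9, so R_Q^{PQ} = 43.45 kN and R_P = 120 − 43.45 = 76.55 kN.
Span QR, ΣM about R: R_Q^{QR}·7 = 343 + 123.9, so R_Q^{QR} = 66.7 kN and R_R = 98 − 66.7 = 31.3 kN.
R_Q = 43.45 + 66.7 = 110.2 kN.

R_Q = 110.2 kN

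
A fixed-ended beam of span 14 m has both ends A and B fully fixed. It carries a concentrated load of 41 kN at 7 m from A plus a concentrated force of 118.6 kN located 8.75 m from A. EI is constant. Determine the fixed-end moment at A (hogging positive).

Take the two fixed-end moments M_A, M_B as redundants; the released structure is the simple span AB.
End rotations of the released simple span under the applied load (×1/EI):
  at A: point load 41 at a = 7: Pab(L + b)/(6LEI) = 502.2/EI
  at B: point load 41 at a = 7: Pab(L + a)/(6LEI) = 502.2/EI
  at A: point load 118.6 at a = 8.75: Pab(L + b)/(6LEI) = 1249/EI
  at B: point load 118.6 at a = 8.75: Pab(L + a)/(6LEI) = 1476/EI
  θ_A0 = 1751/EI,  θ_B0 = 1978/EI
Flexibility coefficients: a unit moment at one end gives L/(3EI) there and L/(6EI) at the far end, so f₁₁ = f₂₂ = 4.667/EI and f₁₂ = f₂₁ = 2.333/EI.
Compatibility — zero rotation at each built-in end:
  4.667 M_A + 2.333 M_B = 1751
  2.333 M_A + 4.667 M_B = 1978
Solving the pair gives M_A = 217.7 kN·m and M_B = 315 kN·m (hogging).

M_A = 217.7 kN·m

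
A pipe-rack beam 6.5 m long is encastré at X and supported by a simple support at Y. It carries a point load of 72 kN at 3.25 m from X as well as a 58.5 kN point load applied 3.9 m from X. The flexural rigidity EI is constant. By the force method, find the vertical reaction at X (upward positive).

R_X = 82.73 kN

Remove the prop at Y; the released (primary) structure is a cantilever built in at X.
Free-end deflection of the primary structure under the applied loading (downward +):
  point load 72 at a = 3.25: Pa²(3L − a)/(6EI) = 2060/EI
  point load 58.5 at a = 3.9: Pa²(3L − a)/(6EI) = 2313/EI
  δ_0 = 4373/EI
Flexibility coefficient — unit upward force at Y: δ_{YY} = L³/(3EI) = 91.54/EI.
Compatibility at Y: δ_0 − R_Y·δ_{YY} = 0, so R_Y = 4373/91.54 = 47.77 kN.
Vertical equilibrium: R_X = ΣP − R_Y = 130.5 − 47.77 = 82.73 kN.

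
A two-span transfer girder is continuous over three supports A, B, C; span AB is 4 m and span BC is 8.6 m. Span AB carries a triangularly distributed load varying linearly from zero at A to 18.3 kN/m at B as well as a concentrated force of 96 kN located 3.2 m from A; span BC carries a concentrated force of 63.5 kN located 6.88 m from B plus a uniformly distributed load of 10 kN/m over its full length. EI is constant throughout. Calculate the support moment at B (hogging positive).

Take M_B as the redundant. Released structure: two simple spans AB and BC with a hinge at B.
End slopes at the hinge B, treating each span as simply supported:
  span AB: triangular load, peak 18.3: w₀L³/(45EI) = 26.03/EI
  span AB: point load 96 at a = 3.2: Pab(L + a)/(6LEI) = 73.73/EI
  span BC: point load 63.5 at a = 6.88: Pab(L + b)/(6LEI) = 150.3/EI
  span BC: UDL 10: wL³/(24EI) = 265/EI
  relative rotation θ_0 = (99.75 + 415.3)/EI = 515.1/EI
A unit hogging moment at B produces rotation L₁/(3EI) + L₂/(3EI) = 4.2/EI.
Compatibility: M_B·(L₁+L₂)/(3EI) = θ_0, giving M_B = 122.6 kN·m (hogging).

M_B = 122.6 kN·m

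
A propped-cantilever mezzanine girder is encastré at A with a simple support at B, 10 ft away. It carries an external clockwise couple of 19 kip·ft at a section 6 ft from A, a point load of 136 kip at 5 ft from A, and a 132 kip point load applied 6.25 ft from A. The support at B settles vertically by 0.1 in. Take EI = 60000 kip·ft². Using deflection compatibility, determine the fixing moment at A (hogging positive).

Remove the prop at B; the released (primary) structure is a cantilever built in at A.
Downward deflection at the released point B due to the loads:
  clockwise couple 19 at a = 6: M₀a(2L − a)/(2EI) = 798/EI
  point load 136 at a = 5: Pa²(3L − a)/(6EI) = 14167/EI
  point load 132 at a = 6.25: Pa²(3L − a)/(6EI) = 20410/EI
  δ_0 = 35375/EI
Tip deflection under a unit load at B: L³/(3EI) = 333.3/EI.
With EI = 60000 kip·ft²: δ_0 = 0.58958 ft and δ_{BB} = 0.005556 ft/kip.
Compatibility — the beam at B must follow the support down by 0.008333 ft: δ_0 − R_B·δ_{BB} = 0.008333, so R_B = (0.58958 − 0.008333)/0.005556 = 104.6 kip.
Moment equilibrium about A: M_A = Σ(load moments about A) − R_B·L = 1524 − 104.6×10 = 477.8 kip·ft.

M_A = 477.8 kip·ft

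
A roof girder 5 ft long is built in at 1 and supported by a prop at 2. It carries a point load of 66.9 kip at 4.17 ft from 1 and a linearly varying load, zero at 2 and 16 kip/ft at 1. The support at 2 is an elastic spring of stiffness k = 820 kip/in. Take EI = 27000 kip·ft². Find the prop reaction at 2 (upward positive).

Remove the prop at 2; the released (primary) structure is a cantilever built in at 1.
Downward deflection at the released point 2 due to the loads:
  point load 66.9 at a = 4.17: Pa²(3L − a)/(6EI) = 2100/EI
  triangular load, peak 16 at the fixed end: w₀L⁴/(30EI) = 333.3/EI
  δ_0 = 2433/EI
Tip deflection under a unit load at 2: L³/(3EI) = 41.67/EI.
With EI = 27000 kip·ft²: δ_0 = 0.090116 ft and δ_{22} = 0.001543 ft/kip.
Compatibility — the spring shortens by R_2/k under the reaction it provides: δ_0 − R_2·δ_{22} = R_2/k. With 1/k = 1/(820×12) ft/kip = 0.000102 ft/kip, R_2 = δ_0 / (δ_{22} + 1/k) = 0.090116 / (0.001543 + 0.000102) = 54.79 kip.

R_2 = 54.79 kip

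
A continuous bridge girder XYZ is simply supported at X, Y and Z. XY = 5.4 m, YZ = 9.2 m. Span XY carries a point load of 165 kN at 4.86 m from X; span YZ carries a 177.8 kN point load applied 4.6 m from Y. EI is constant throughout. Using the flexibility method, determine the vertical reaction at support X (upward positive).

R_X = -24.51 kN

Take M_Y as the redundant. Released structure: two simple spans XY and YZ with a hinge at Y.
End slopes at the hinge Y, treating each span as simply supported:
  span XY: point load 165 at a = 4.86: Pab(L + a)/(6LEI) = 137.1/EI
  span YZ: point load 177.8 at a = 4.6: Pab(L + b)/(6LEI) = 940.6/EI
  relative rotation θ_0 = (137.1 + 940.6)/EI = 1078/EI
A unit hogging moment at Y produces rotation L₁/(3EI) + L₂/(3EI) = 4.867/EI.
Slope continuity at Y: θ_0 = M_Y·4.867/EI, so M_Y = 1078/4.867 = 221.4 kN·m (hogging).
Span XY, ΣM about X with M_Y applied at Y: R_Y^{XY}·5.4 = 801.9 + 221.4, so R_Y^{XY} = 189.5 kN and R_X = 165 − 189.5 = -24.51 kN.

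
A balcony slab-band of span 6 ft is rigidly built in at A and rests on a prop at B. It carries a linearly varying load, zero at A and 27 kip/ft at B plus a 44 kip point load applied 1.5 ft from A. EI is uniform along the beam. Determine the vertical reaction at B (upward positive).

Take the reaction at B as the redundant and release it; the primary structure is a cantilever fixed at A.
Primary-structure tip deflection at B by superposition:
  triangular load, peak 27 at the free end: 11w₀L⁴/(120EI) = 3208/EI
  point load 44 at a = 1.5: Pa²(3L − a)/(6EI) = 272.2/EI
  δ_0 = 3480/EI
Flexibility coefficient — unit upward force at B: δ_{BB} = L³/(3EI) = 72/EI.
The prop prevents deflection at B: R_B = δ_0/δ_{BB} = 3480/72 = 48.33 kip.

R_B = 48.33 kip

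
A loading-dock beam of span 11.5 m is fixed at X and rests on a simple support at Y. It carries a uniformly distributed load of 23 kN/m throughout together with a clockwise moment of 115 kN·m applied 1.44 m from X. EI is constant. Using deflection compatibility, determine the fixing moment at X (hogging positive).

Release the roller at Y. Primary structure: cantilever fixed at X.
Downward deflection at the released point Y due to the loads:
  UDL 23: wL⁴/(8EI) = 50284/EI
  clockwise couple 115 at a = 1.44: M₀a(2L − a)/(2EI) = 1785/EI
  δ_0 = 52069/EI
Tip deflection under a unit load at Y: L³/(3EI) = 507/EI.
Compatibility at Y: δ_0 − R_Y·δ_{YY} = 0, so R_Y = 52069/507 = 102.7 kN.
Moment equilibrium about X: M_X = Σ(load moments about X) − R_Y·L = 1636 − 102.7×11.5 = 454.7 kN·m.

M_X = 454.7 kN·m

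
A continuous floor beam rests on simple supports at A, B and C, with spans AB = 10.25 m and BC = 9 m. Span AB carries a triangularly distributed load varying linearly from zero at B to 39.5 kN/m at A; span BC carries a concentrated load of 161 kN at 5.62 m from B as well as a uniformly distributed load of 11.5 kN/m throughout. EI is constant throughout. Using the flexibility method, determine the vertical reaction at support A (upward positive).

R_A = 106.4 kN

Take M_B as the redundant. Released structure: two simple spans AB and BC with a hinge at B.
Discontinuity in slope at B on the released structure — sum the simple-span end rotations:
  span AB: triangular load, peak 39.5: 7w₀L³/(360EI) = 827.1/EI
  span BC: point load 161 at a = 5.62: Pab(L + b)/(6LEI) = 701.1/EI
  span BC: UDL 11.5: wL³/(24EI) = 349.3/EI
  relative rotation θ_0 = (827.1 + 1050)/EI = 1878/EI
A unit hogging moment at B produces rotation L₁/(3EI) + L₂/(3EI) = 6.417/EI.
Slope continuity at B: θ_0 = M_B·6.417/EI, so M_B = 1878/6.417 = 292.6 kN·m (hogging).
Span AB, ΣM about A with M_B applied at B: R_B^{AB}·10.25 = 691.7 + 292.6, so R_B^{AB} = 96.03 kN and R_A = 202.4 − 96.03 = 106.4 kN.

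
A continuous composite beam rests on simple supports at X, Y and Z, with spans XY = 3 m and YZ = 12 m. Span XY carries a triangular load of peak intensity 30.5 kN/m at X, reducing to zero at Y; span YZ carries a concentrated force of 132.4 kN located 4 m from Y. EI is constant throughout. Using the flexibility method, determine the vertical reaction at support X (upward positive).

Insert a hinge at Y; M_Y is the redundant, and each span becomes simply supported.
Discontinuity in slope at Y on the released structure — sum the simple-span end rotations:
  span XY: triangular load, peak 30.5: 7w₀L³/(360EI) = 16.01/EI
  span YZ: point load 132.4 at a = 4: Pab(L + b)/(6LEI) = 1177/EI
  relative rotation θ_0 = (16.01 + 1177)/EI = 1193/EI
A unit hogging moment at Y produces rotation L₁/(3EI) + L₂/(3EI) = 5/EI.
Slope continuity at Y: θ_0 = M_Y·5/EI, so M_Y = 1193/5 = 238.6 kN·m (hogging).
Span XY, ΣM about X with M_Y applied at Y: R_Y^{XY}·3 = 45.75 + 238.6, so R_Y^{XY} = 94.78 kN and R_X = 45.75 − 94.78 = -49.03 kN.

R_X = -49.03 kN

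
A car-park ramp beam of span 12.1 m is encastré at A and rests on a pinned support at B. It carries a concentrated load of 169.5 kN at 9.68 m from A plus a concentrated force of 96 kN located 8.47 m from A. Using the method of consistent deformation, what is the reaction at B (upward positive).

R_B = 173.4 kN

Take the reaction at B as the redundant and release it; the primary structure is a cantilever fixed at A.
Primary-structure tip deflection at B by superposition:
  point load 169.5 at a = 9.68: Pa²(3L − a)/(6EI) = 70466/EI
  point load 96 at a = 8.47: Pa²(3L − a)/(6EI) = 31945/EI
  δ_0 = 102410/EI
Flexibility coefficient — unit upward force at B: δ_{BB} = L³/(3EI) = 590.5/EI.
The prop prevents deflection at B: R_B = δ_0/δ_{BB} = 102410/590.5 = 173.4 kN.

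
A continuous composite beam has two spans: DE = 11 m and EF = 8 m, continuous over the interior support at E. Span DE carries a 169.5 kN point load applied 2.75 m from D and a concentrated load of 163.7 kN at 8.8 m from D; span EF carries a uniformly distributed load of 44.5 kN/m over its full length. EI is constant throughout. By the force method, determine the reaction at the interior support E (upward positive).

R_E = 443.4 kN

Release continuity at E by inserting a hinge; the redundant is the internal moment M_E. The primary structure is two simply-supported spans DE and EF.
Discontinuity in slope at E on the released structure — sum the simple-span end rotations:
  span DE: point load 169.5 at a = 2.75: Pab(L + a)/(6LEI) = 801.2/EI
  span DE: point load 163.7 at a = 8.8: Pab(L + a)/(6LEI) = 950.8/EI
  span EF: UDL 44.5: wL³/(24EI) = 949.3/EI
  relative rotation θ_0 = (1752 + 949.3)/EI = 2701/EI
A unit hogging moment at E produces rotation L₁/(3EI) + L₂/(3EI) = 6.333/EI.
Compatibility: M_E·(L₁+L₂)/(3EI) = θ_0, giving M_E = 426.5 kN·m (hogging).
Span DE, ΣM about D with M_E applied at E: R_E^{DE}·11 = 1907 + 426.5, so R_E^{DE} = 212.1 kN and R_D = 333.2 − 212.1 = 121.1 kN.
Span EF, ΣM about F: R_E^{EF}·8 = 1424 + 426.5, so R_E^{EF} = 231.3 kN and R_F = 356 − 231.3 = 124.7 kN.
R_E = 212.1 + 231.3 = 443.4 kN.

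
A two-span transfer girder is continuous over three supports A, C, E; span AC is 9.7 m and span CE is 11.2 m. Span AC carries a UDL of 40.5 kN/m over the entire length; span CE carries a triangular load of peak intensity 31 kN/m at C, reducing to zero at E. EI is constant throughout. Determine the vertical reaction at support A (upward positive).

Insert a hinge at C; M_C is the redundant, and each span becomes simply supported.
Discontinuity in slope at C on the released structure — sum the simple-span end rotations:
  span AC: UDL 40.5: wL³/(24EI) = 1540/EI
  span CE: triangular load, peak 31: w₀L³/(45EI) = 967.8/EI
  relative rotation θ_0 = (1540 + 967.8)/EI = 2508/EI
A unit hogging moment at C produces rotation L₁/(3EI) + L₂/(3EI) = 6.967/EI.
Slope continuity at C: θ_0 = M_C·6.967/EI, so M_C = 2508/6.967 = 360 kN·m (hogging).
Span AC, ΣM about A with M_C applied at C: R_C^{AC}·9.7 = 1905 + 360, so R_C^{AC} = 233.5 kN and R_A = 392.9 − 233.5 = 159.3 kN.

R_A = 159.3 kN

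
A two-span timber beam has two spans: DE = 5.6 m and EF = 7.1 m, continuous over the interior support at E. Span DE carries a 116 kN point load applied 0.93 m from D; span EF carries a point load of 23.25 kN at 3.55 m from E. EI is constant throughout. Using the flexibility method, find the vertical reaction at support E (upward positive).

Insert a hinge at E; M_E is the redundant, and each span becomes simply supported.
Rotations at E on the released spans (each span's end-slope, ×1/EI):
  span DE: point load 116 at a = 0.93: Pab(L + a)/(6LEI) = 97.91/EI
  span EF: point load 23.25 at a = 3.55: Pab(L + b)/(6LEI) = 73.25/EI
  relative rotation θ_0 = (97.91 + 73.25)/EI = 171.2/EI
A unit hogging moment at E produces rotation L₁/(3EI) + L₂/(3EI) = 4.233/EI.
Compatibility: M_E·(L₁+L₂)/(3EI) = θ_0, giving M_E = 40.43 kN·m (hogging).
Span DE, ΣM about D with M_E applied at E: R_E^{DE}·5.6 = 107.9 + 40.43, so R_E^{DE} = 26.48 kN and R_D = 116 − 26.48 = 89.52 kN.
Span EF, ΣM about F: R_E^{EF}·7.1 = 82.54 + 40.43, so R_E^{EF} = 17.32 kN and R_F = 23.25 − 17.32 = 5.93 kN.
R_E = 26.48 + 17.32 = 43.8 kN.

R_E = 43.8 kN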